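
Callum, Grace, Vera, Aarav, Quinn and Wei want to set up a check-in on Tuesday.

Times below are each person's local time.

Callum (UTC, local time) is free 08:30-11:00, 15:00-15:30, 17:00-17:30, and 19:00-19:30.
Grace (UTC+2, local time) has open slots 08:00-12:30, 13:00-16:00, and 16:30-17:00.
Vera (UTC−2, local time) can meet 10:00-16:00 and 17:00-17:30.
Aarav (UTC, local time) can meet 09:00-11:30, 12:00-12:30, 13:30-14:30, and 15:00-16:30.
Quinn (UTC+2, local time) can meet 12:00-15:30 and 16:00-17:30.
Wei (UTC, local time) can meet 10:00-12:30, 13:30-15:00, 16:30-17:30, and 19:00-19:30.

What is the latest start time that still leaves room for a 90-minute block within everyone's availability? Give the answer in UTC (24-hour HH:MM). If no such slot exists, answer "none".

none

Callum → UTC: 08:30–11:00, 15:00–15:30, 17:00–17:30, 19:00–19:30.
Grace → UTC: 06:00–10:30, 11:00–14:00, 14:30–15:00.
Vera → UTC: 12:00–18:00, 19:00–19:30.
Aarav → UTC: 09:00–11:30, 12:00–12:30, 13:30–14:30, 15:00–16:30.
Quinn → UTC: 10:00–13:30, 14:00–15:30.
Wei → UTC: 10:00–12:30, 13:30–15:00, 16:30–17:30, 19:00–19:30.
Callum ∩ Grace: 08:30–10:30.
Callum ∩ Grace ∩ Vera: (none).
Callum ∩ Grace ∩ Vera ∩ Aarav: (none).
Callum ∩ Grace ∩ Vera ∩ Aarav ∩ Quinn: (none).
Callum ∩ Grace ∩ Vera ∩ Aarav ∩ Quinn ∩ Wei: (none).
Windows ≥ 90 min: (none).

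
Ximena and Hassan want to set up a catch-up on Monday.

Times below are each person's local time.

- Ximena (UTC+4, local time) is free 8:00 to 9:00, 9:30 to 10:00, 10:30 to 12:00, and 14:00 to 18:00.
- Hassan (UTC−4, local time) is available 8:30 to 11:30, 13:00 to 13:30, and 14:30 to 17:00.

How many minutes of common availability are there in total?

Ximena → UTC: 04:00–05:00, 05:30–06:00, 06:30–08:00, 10:00–14:00.
Hassan → UTC: 12:30–15:30, 17:00–17:30, 18:30–21:00.
Ximena ∩ Hassan: 12:30–14:00.
Total common minutes: 90.

90 minutes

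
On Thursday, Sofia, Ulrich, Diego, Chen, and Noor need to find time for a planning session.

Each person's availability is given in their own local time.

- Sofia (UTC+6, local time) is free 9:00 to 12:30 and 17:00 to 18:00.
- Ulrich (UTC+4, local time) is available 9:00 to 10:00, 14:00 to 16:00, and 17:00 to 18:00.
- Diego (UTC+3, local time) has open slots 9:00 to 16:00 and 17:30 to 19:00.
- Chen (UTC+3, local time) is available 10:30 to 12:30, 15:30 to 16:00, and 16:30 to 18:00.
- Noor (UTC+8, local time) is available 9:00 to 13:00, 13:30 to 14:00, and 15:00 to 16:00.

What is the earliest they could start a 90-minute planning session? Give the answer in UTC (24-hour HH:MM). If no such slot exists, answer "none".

Sofia → UTC: 03:00–06:30, 11:00–12:00.
Ulrich → UTC: 05:00–06:00, 10:00–12:00, 13:00–14:00.
Diego → UTC: 06:00–13:00, 14:30–16:00.
Chen → UTC: 07:30–09:30, 12:30–13:00, 13:30–15:00.
Noor → UTC: 01:00–05:00, 05:30–06:00, 07:00–08:00.
Sofia ∩ Ulrich: 05:00–06:00, 11:00–12:00.
Sofia ∩ Ulrich ∩ Diego: 11:00–12:00.
Sofia ∩ Ulrich ∩ Diego ∩ Chen: (none).
Sofia ∩ Ulrich ∩ Diego ∩ Chen ∩ Noor: (none).
Windows ≥ 90 min: (none).

none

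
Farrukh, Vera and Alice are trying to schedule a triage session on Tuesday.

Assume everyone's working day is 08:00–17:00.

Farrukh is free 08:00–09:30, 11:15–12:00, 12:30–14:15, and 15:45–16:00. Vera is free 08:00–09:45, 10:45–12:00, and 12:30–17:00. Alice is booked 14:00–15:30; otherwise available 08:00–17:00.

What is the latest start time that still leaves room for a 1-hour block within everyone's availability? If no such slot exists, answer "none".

13:00

Alice free within 08:00–17:00: 08:00–14:00, 15:30–17:00.
Farrukh ∩ Vera: 08:00–09:30, 11:15–12:00, 12:30–14:15, 15:45–16:00.
Farrukh ∩ Vera ∩ Alice: 08:00–09:30, 11:15–12:00, 12:30–14:00, 15:45–16:00.
Windows ≥ 60 min: 08:00–09:30, 12:30–14:00.
Latest start in the last window 12:30–14:00 is 14:00 − 60 min = 13:00.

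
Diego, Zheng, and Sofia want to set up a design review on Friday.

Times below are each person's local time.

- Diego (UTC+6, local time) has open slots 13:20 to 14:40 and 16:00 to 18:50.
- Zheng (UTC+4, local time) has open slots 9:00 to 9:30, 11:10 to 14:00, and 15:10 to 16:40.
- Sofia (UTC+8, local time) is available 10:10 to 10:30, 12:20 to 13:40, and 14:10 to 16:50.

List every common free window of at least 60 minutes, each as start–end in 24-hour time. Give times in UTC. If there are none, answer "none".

Diego → UTC: 07:20–08:40, 10:00–12:50.
Zheng → UTC: 05:00–05:30, 07:10–10:00, 11:10–12:40.
Sofia → UTC: 02:10–02:30, 04:20–05:40, 06:10–08:50.
Diego ∩ Zheng: 07:20–08:40, 11:10–12:40.
Diego ∩ Zheng ∩ Sofia: 07:20–08:40.
Windows ≥ 60 min: 07:20–08:40.

07:20–08:40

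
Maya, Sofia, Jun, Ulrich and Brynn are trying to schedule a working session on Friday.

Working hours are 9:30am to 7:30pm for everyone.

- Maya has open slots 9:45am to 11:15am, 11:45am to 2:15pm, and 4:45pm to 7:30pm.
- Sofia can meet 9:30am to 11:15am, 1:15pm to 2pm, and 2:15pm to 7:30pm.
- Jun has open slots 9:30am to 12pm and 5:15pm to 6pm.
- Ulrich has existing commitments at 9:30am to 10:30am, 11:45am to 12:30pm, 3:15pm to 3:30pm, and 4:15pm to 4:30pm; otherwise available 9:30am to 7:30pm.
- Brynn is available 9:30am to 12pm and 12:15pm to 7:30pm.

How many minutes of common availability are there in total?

90 minutes

Ulrich free within 09:30–19:30: 10:30–11:45, 12:30–15:15, 15:30–16:15, 16:30–19:30.
Maya ∩ Sofia: 09:45–11:15, 13:15–14:00, 16:45–19:30.
Maya ∩ Sofia ∩ Jun: 09:45–11:15, 17:15–18:00.
Maya ∩ Sofia ∩ Jun ∩ Ulrich: 10:30–11:15, 17:15–18:00.
Maya ∩ Sofia ∩ Jun ∩ Ulrich ∩ Brynn: 10:30–11:15, 17:15–18:00.
Total common minutes: 45 + 45 = 90.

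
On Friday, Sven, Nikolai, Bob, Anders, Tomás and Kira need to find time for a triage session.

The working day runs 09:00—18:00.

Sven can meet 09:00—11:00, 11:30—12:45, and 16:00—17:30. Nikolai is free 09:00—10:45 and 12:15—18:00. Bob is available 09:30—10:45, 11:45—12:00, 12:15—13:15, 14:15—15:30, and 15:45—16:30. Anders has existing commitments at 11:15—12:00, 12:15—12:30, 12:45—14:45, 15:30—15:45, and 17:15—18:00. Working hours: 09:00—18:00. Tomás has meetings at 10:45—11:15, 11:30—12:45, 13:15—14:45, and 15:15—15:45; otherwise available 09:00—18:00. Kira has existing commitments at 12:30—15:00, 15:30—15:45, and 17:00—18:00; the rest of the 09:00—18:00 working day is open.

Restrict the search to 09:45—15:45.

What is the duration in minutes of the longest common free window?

Anders free within 09:00–18:00: 09:00–11:15, 12:00–12:15, 12:30–12:45, 14:45–15:30, 15:45–17:15.
Tomás free within 09:00–18:00: 09:00–10:45, 11:15–11:30, 12:45–13:15, 14:45–15:15, 15:45–18:00.
Kira free within 09:00–18:00: 09:00–12:30, 15:00–15:30, 15:45–17:00.
Sven ∩ Nikolai: 09:00–10:45, 12:15–12:45, 16:00–17:30.
Sven ∩ Nikolai ∩ Bob: 09:30–10:45, 12:15–12:45, 16:00–16:30.
Sven ∩ Nikolai ∩ Bob ∩ Anders: 09:30–10:45, 12:30–12:45, 16:00–16:30.
Sven ∩ Nikolai ∩ Bob ∩ Anders ∩ Tomás: 09:30–10:45, 16:00–16:30.
Sven ∩ Nikolai ∩ Bob ∩ Anders ∩ Tomás ∩ Kira: 09:30–10:45, 16:00–16:30.
Restricted to 09:45–15:45: 09:45–10:45.
Single common window of 60 minutes.

60 minutes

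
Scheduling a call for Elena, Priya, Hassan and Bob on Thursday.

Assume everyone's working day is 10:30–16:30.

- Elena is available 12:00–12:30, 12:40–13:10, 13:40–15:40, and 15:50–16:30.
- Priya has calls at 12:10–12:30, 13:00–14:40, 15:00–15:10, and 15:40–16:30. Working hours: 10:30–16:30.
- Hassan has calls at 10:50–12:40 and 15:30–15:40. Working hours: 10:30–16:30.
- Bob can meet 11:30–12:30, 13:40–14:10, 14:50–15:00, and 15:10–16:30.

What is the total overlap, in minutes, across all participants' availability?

Priya free within 10:30–16:30: 10:30–12:10, 12:30–13:00, 14:40–15:00, 15:10–15:40.
Hassan free within 10:30–16:30: 10:30–10:50, 12:40–15:30, 15:40–16:30.
Elena ∩ Priya: 12:00–12:10, 12:40–13:00, 14:40–15:00, 15:10–15:40.
Elena ∩ Priya ∩ Hassan: 12:40–13:00, 14:40–15:00, 15:10–15:30.
Elena ∩ Priya ∩ Hassan ∩ Bob: 14:50–15:00, 15:10–15:30.
Total common minutes: 10 + 20 = 30.

30 minutes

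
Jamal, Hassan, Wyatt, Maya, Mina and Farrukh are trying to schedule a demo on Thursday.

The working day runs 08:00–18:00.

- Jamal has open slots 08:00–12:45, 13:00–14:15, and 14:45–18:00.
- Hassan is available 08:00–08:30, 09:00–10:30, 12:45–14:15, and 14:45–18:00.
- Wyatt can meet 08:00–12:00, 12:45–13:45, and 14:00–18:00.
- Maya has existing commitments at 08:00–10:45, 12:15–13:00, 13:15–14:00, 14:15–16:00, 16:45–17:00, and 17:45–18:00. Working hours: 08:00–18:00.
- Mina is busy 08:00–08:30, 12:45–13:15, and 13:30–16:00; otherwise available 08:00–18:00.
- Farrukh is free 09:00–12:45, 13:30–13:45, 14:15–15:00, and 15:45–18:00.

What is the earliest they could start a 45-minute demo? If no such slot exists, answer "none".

Maya free within 08:00–18:00: 10:45–12:15, 13:00–13:15, 14:00–14:15, 16:00–16:45, 17:00–17:45.
Mina free within 08:00–18:00: 08:30–12:45, 13:15–13:30, 16:00–18:00.
Jamal ∩ Hassan: 08:00–08:30, 09:00–10:30, 13:00–14:15, 14:45–18:00.
Jamal ∩ Hassan ∩ Wyatt: 08:00–08:30, 09:00–10:30, 13:00–13:45, 14:00–14:15, 14:45–18:00.
Jamal ∩ Hassan ∩ Wyatt ∩ Maya: 13:00–13:15, 14:00–14:15, 16:00–16:45, 17:00–17:45.
Jamal ∩ Hassan ∩ Wyatt ∩ Maya ∩ Mina: 16:00–16:45, 17:00–17:45.
Jamal ∩ Hassan ∩ Wyatt ∩ Maya ∩ Mina ∩ Farrukh: 16:00–16:45, 17:00–17:45.
Windows ≥ 45 min: 16:00–16:45, 17:00–17:45.
Earliest such window starts at 16:00.

16:00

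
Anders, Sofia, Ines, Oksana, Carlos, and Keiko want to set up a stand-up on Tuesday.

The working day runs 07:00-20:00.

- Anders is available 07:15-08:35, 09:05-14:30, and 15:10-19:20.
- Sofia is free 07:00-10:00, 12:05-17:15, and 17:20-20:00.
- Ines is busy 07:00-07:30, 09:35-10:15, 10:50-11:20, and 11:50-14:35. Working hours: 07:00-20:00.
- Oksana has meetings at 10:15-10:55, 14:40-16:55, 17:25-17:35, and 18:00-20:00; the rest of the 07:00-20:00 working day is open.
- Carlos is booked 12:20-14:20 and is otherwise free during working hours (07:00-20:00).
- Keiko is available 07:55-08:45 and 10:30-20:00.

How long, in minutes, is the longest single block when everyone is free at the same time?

40 minutes

Ines free within 07:00–20:00: 07:30–09:35, 10:15–10:50, 11:20–11:50, 14:35–20:00.
Oksana free within 07:00–20:00: 07:00–10:15, 10:55–14:40, 16:55–17:25, 17:35–18:00.
Carlos free within 07:00–20:00: 07:00–12:20, 14:20–20:00.
Anders ∩ Sofia: 07:15–08:35, 09:05–10:00, 12:05–14:30, 15:10–17:15, 17:20–19:20.
Anders ∩ Sofia ∩ Ines: 07:30–08:35, 09:05–09:35, 15:10–17:15, 17:20–19:20.
Anders ∩ Sofia ∩ Ines ∩ Oksana: 07:30–08:35, 09:05–09:35, 16:55–17:15, 17:20–17:25, 17:35–18:00.
Anders ∩ Sofia ∩ Ines ∩ Oksana ∩ Carlos: 07:30–08:35, 09:05–09:35, 16:55–17:15, 17:20–17:25, 17:35–18:00.
Anders ∩ Sofia ∩ Ines ∩ Oksana ∩ Carlos ∩ Keiko: 07:55–08:35, 16:55–17:15, 17:20–17:25, 17:35–18:00.
Common window lengths: 40, 20, 5, 25 min; longest is 40.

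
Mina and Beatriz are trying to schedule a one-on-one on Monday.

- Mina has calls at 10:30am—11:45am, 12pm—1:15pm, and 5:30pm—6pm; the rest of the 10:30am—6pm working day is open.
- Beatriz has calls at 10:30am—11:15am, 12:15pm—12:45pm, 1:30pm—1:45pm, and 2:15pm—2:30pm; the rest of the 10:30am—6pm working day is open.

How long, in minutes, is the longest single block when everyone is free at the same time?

180 minutes

Mina free within 10:30–18:00: 11:45–12:00, 13:15–17:30.
Beatriz free within 10:30–18:00: 11:15–12:15, 12:45–13:30, 13:45–14:15, 14:30–18:00.
Mina ∩ Beatriz: 11:45–12:00, 13:15–13:30, 13:45–14:15, 14:30–17:30.
Common window lengths: 15, 15, 30, 180 min; longest is 180.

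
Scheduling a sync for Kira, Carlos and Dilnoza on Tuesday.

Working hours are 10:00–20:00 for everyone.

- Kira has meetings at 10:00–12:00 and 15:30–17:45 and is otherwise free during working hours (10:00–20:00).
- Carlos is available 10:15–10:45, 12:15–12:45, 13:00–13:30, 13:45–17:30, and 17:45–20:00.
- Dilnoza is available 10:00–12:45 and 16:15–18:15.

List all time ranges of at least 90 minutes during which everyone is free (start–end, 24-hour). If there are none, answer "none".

none

Kira free within 10:00–20:00: 12:00–15:30, 17:45–20:00.
Kira ∩ Carlos: 12:15–12:45, 13:00–13:30, 13:45–15:30, 17:45–20:00.
Kira ∩ Carlos ∩ Dilnoza: 12:15–12:45, 17:45–18:15.
Windows ≥ 90 min: (none).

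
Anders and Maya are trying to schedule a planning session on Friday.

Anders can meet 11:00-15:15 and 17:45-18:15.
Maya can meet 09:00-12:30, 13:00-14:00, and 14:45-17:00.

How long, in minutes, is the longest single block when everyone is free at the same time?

Anders ∩ Maya: 11:00–12:30, 13:00–14:00, 14:45–15:15.
Common window lengths: 90, 60, 30 min; longest is 90.

90 minutes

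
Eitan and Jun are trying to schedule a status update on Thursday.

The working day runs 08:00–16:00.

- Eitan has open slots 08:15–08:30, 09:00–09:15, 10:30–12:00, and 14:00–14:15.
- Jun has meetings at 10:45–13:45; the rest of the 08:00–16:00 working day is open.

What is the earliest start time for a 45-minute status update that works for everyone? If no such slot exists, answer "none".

none

Jun free within 08:00–16:00: 08:00–10:45, 13:45–16:00.
Eitan ∩ Jun: 08:15–08:30, 09:00–09:15, 10:30–10:45, 14:00–14:15.
Windows ≥ 45 min: (none).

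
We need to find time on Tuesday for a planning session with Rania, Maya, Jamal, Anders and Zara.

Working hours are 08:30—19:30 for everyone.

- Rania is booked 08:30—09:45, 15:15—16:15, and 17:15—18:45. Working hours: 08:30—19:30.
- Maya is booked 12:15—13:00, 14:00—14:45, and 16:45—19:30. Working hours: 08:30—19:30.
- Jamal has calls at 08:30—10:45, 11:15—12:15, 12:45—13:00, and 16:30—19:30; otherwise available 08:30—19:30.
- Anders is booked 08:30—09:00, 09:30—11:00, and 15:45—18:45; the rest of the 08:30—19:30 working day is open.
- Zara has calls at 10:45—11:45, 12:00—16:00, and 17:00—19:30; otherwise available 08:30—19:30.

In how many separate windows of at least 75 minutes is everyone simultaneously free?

0

Rania free within 08:30–19:30: 09:45–15:15, 16:15–17:15, 18:45–19:30.
Maya free within 08:30–19:30: 08:30–12:15, 13:00–14:00, 14:45–16:45.
Jamal free within 08:30–19:30: 10:45–11:15, 12:15–12:45, 13:00–16:30.
Anders free within 08:30–19:30: 09:00–09:30, 11:00–15:45, 18:45–19:30.
Zara free within 08:30–19:30: 08:30–10:45, 11:45–12:00, 16:00–17:00.
Rania ∩ Maya: 09:45–12:15, 13:00–14:00, 14:45–15:15, 16:15–16:45.
Rania ∩ Maya ∩ Jamal: 10:45–11:15, 13:00–14:00, 14:45–15:15, 16:15–16:30.
Rania ∩ Maya ∩ Jamal ∩ Anders: 11:00–11:15, 13:00–14:00, 14:45–15:15.
Rania ∩ Maya ∩ Jamal ∩ Anders ∩ Zara: (none).
Windows ≥ 75 min: (none).
That's 0 windows.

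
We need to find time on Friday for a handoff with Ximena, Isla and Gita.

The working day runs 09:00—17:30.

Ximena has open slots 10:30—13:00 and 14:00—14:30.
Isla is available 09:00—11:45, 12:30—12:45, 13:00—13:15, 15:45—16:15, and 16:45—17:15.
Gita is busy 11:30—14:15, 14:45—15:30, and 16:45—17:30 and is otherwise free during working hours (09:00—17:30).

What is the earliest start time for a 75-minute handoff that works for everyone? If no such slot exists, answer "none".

Gita free within 09:00–17:30: 09:00–11:30, 14:15–14:45, 15:30–16:45.
Ximena ∩ Isla: 10:30–11:45, 12:30–12:45.
Ximena ∩ Isla ∩ Gita: 10:30–11:30.
Windows ≥ 75 min: (none).

none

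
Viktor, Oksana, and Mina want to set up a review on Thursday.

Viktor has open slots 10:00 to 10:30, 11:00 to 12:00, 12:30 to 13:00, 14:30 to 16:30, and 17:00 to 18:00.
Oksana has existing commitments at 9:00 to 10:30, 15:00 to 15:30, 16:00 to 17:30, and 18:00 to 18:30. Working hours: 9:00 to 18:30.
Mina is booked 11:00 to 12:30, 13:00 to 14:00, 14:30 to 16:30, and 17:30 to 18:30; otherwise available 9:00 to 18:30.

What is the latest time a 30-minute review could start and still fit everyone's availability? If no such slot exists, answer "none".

Oksana free within 09:00–18:30: 10:30–15:00, 15:30–16:00, 17:30–18:00.
Mina free within 09:00–18:30: 09:00–11:00, 12:30–13:00, 14:00–14:30, 16:30–17:30.
Viktor ∩ Oksana: 11:00–12:00, 12:30–13:00, 14:30–15:00, 15:30–16:00, 17:30–18:00.
Viktor ∩ Oksana ∩ Mina: 12:30–13:00.
Windows ≥ 30 min: 12:30–13:00.
Latest start in the last window 12:30–13:00 is 13:00 − 30 min = 12:30.

12:30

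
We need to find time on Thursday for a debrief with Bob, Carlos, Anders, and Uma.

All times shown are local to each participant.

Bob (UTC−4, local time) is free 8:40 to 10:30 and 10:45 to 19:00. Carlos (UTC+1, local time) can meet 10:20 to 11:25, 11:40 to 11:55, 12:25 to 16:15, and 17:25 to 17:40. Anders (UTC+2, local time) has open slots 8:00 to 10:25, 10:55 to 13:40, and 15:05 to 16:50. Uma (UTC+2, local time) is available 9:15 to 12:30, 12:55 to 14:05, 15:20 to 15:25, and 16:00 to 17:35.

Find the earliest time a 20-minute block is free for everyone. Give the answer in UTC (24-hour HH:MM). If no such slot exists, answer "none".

Bob → UTC: 12:40–14:30, 14:45–23:00.
Carlos → UTC: 09:20–10:25, 10:40–10:55, 11:25–15:15, 16:25–16:40.
Anders → UTC: 06:00–08:25, 08:55–11:40, 13:05–14:50.
Uma → UTC: 07:15–10:30, 10:55–12:05, 13:20–13:25, 14:00–15:35.
Bob ∩ Carlos: 12:40–14:30, 14:45–15:15, 16:25–16:40.
Bob ∩ Carlos ∩ Anders: 13:05–14:30, 14:45–14:50.
Bob ∩ Carlos ∩ Anders ∩ Uma: 13:20–13:25, 14:00–14:30, 14:45–14:50.
Windows ≥ 20 min: 14:00–14:30.
Earliest such window starts at 14:00.

14:00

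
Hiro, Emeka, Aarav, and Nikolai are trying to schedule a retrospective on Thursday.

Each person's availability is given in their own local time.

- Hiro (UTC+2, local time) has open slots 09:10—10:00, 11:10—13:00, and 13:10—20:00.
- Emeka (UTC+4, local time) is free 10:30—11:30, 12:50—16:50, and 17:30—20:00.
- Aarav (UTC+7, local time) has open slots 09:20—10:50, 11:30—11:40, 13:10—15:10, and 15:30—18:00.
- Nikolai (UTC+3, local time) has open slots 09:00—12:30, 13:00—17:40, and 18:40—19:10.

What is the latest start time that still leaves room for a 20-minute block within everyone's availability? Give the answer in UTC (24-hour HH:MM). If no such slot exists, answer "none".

10:40

Hiro → UTC: 07:10–08:00, 09:10–11:00, 11:10–18:00.
Emeka → UTC: 06:30–07:30, 08:50–12:50, 13:30–16:00.
Aarav → UTC: 02:20–03:50, 04:30–04:40, 06:10–08:10, 08:30–11:00.
Nikolai → UTC: 06:00–09:30, 10:00–14:40, 15:40–16:10.
Hiro ∩ Emeka: 07:10–07:30, 09:10–11:00, 11:10–12:50, 13:30–16:00.
Hiro ∩ Emeka ∩ Aarav: 07:10–07:30, 09:10–11:00.
Hiro ∩ Emeka ∩ Aarav ∩ Nikolai: 07:10–07:30, 09:10–09:30, 10:00–11:00.
Windows ≥ 20 min: 07:10–07:30, 09:10–09:30, 10:00–11:00.
Latest start in the last window 10:00–11:00 is 11:00 − 20 min = 10:40.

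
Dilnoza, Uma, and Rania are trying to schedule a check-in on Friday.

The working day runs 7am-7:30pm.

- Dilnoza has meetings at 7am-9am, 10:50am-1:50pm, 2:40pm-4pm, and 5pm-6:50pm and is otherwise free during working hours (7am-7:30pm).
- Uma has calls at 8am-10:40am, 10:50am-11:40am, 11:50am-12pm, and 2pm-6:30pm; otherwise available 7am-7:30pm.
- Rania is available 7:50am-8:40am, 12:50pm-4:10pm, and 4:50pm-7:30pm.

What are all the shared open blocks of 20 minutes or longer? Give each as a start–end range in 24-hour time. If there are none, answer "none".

Dilnoza free within 07:00–19:30: 09:00–10:50, 13:50–14:40, 16:00–17:00, 18:50–19:30.
Uma free within 07:00–19:30: 07:00–08:00, 10:40–10:50, 11:40–11:50, 12:00–14:00, 18:30–19:30.
Dilnoza ∩ Uma: 10:40–10:50, 13:50–14:00, 18:50–19:30.
Dilnoza ∩ Uma ∩ Rania: 13:50–14:00, 18:50–19:30.
Windows ≥ 20 min: 18:50–19:30.

18:50–19:30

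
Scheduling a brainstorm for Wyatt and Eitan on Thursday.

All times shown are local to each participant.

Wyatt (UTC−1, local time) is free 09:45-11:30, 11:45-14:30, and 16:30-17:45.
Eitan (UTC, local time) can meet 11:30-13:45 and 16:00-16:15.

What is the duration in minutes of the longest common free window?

60 minutes

Wyatt → UTC: 10:45–12:30, 12:45–15:30, 17:30–18:45.
Eitan → UTC: 11:30–13:45, 16:00–16:15.
Wyatt ∩ Eitan: 11:30–12:30, 12:45–13:45.
Common window lengths: 60, 60 min; longest is 60.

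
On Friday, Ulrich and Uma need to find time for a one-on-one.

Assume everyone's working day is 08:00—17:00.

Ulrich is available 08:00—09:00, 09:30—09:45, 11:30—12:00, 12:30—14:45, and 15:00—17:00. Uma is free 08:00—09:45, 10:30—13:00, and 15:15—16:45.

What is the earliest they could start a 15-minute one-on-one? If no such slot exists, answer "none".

08:00

Ulrich ∩ Uma: 08:00–09:00, 09:30–09:45, 11:30–12:00, 12:30–13:00, 15:15–16:45.
Windows ≥ 15 min: 08:00–09:00, 09:30–09:45, 11:30–12:00, 12:30–13:00, 15:15–16:45.
Earliest such window starts at 08:00.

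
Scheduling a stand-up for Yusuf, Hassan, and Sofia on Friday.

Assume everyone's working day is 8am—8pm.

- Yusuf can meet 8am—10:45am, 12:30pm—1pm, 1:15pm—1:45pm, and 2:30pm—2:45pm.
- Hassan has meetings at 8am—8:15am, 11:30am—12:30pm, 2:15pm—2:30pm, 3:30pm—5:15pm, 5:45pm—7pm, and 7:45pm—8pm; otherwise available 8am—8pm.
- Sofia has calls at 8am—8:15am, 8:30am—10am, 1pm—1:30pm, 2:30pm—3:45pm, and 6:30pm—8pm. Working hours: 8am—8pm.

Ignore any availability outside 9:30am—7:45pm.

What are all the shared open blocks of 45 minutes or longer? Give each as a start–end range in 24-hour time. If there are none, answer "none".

Hassan free within 08:00–20:00: 08:15–11:30, 12:30–14:15, 14:30–15:30, 17:15–17:45, 19:00–19:45.
Sofia free within 08:00–20:00: 08:15–08:30, 10:00–13:00, 13:30–14:30, 15:45–18:30.
Yusuf ∩ Hassan: 08:15–10:45, 12:30–13:00, 13:15–13:45, 14:30–14:45.
Yusuf ∩ Hassan ∩ Sofia: 08:15–08:30, 10:00–10:45, 12:30–13:00, 13:30–13:45.
Restricted to 09:30–19:45: 10:00–10:45, 12:30–13:00, 13:30–13:45.
Windows ≥ 45 min: 10:00–10:45.

10:00–10:45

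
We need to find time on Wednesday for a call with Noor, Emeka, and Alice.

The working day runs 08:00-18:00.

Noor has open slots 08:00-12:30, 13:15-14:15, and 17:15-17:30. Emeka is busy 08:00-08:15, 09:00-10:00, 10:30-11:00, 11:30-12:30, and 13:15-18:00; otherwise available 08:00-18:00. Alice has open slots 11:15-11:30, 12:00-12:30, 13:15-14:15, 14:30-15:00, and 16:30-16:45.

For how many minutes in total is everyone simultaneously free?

15 minutes

Emeka free within 08:00–18:00: 08:15–09:00, 10:00–10:30, 11:00–11:30, 12:30–13:15.
Noor ∩ Emeka: 08:15–09:00, 10:00–10:30, 11:00–11:30.
Noor ∩ Emeka ∩ Alice: 11:15–11:30.
Total common minutes: 15.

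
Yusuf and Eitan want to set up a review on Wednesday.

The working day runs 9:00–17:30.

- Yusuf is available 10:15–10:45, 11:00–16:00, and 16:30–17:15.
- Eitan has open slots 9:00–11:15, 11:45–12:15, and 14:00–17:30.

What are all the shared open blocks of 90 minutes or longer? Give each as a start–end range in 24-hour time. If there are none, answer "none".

14:00–16:00

Yusuf ∩ Eitan: 10:15–10:45, 11:00–11:15, 11:45–12:15, 14:00–16:00, 16:30–17:15.
Windows ≥ 90 min: 14:00–16:00.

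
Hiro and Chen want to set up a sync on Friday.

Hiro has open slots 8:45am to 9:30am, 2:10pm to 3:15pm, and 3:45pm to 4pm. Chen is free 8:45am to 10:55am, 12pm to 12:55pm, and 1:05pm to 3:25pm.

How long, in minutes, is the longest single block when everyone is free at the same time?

65 minutes

Hiro ∩ Chen: 08:45–09:30, 14:10–15:15.
Common window lengths: 45, 65 min; longest is 65.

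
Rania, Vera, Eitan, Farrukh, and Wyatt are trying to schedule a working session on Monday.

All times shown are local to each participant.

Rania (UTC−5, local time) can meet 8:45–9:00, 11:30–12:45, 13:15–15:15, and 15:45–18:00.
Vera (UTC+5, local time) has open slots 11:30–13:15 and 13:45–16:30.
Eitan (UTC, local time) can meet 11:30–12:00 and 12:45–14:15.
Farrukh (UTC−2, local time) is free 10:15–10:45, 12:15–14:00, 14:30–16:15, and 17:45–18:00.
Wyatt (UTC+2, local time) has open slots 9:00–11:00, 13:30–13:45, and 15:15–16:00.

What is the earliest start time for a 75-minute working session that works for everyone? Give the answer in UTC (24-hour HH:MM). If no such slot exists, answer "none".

none

Rania → UTC: 13:45–14:00, 16:30–17:45, 18:15–20:15, 20:45–23:00.
Vera → UTC: 06:30–08:15, 08:45–11:30.
Eitan → UTC: 11:30–12:00, 12:45–14:15.
Farrukh → UTC: 12:15–12:45, 14:15–16:00, 16:30–18:15, 19:45–20:00.
Wyatt → UTC: 07:00–09:00, 11:30–11:45, 13:15–14:00.
Rania ∩ Vera: (none).
Rania ∩ Vera ∩ Eitan: (none).
Rania ∩ Vera ∩ Eitan ∩ Farrukh: (none).
Rania ∩ Vera ∩ Eitan ∩ Farrukh ∩ Wyatt: (none).
Windows ≥ 75 min: (none).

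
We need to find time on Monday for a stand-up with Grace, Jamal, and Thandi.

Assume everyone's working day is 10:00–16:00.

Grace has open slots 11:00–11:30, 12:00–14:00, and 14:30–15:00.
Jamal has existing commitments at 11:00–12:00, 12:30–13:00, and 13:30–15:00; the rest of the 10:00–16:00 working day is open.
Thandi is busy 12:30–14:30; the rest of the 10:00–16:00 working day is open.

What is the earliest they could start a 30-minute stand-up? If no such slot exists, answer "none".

Jamal free within 10:00–16:00: 10:00–11:00, 12:00–12:30, 13:00–13:30, 15:00–16:00.
Thandi free within 10:00–16:00: 10:00–12:30, 14:30–16:00.
Grace ∩ Jamal: 12:00–12:30, 13:00–13:30.
Grace ∩ Jamal ∩ Thandi: 12:00–12:30.
Windows ≥ 30 min: 12:00–12:30.
Earliest such window starts at 12:00.

12:00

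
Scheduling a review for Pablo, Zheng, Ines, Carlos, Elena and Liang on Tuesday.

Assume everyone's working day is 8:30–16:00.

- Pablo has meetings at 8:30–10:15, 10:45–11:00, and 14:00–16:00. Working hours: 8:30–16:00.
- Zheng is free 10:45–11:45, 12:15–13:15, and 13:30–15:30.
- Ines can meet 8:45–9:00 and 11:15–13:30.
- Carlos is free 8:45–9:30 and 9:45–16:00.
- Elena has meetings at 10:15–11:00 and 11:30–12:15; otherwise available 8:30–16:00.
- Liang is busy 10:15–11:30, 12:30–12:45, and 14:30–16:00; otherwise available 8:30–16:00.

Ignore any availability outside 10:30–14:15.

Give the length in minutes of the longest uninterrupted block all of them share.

Pablo free within 08:30–16:00: 10:15–10:45, 11:00–14:00.
Elena free within 08:30–16:00: 08:30–10:15, 11:00–11:30, 12:15–16:00.
Liang free within 08:30–16:00: 08:30–10:15, 11:30–12:30, 12:45–14:30.
Pablo ∩ Zheng: 11:00–11:45, 12:15–13:15, 13:30–14:00.
Pablo ∩ Zheng ∩ Ines: 11:15–11:45, 12:15–13:15.
Pablo ∩ Zheng ∩ Ines ∩ Carlos: 11:15–11:45, 12:15–13:15.
Pablo ∩ Zheng ∩ Ines ∩ Carlos ∩ Elena: 11:15–11:30, 12:15–13:15.
Pablo ∩ Zheng ∩ Ines ∩ Carlos ∩ Elena ∩ Liang: 12:15–12:30, 12:45–13:15.
Restricted to 10:30–14:15: 12:15–12:30, 12:45–13:15.
Common window lengths: 15, 30 min; longest is 30.

30 minutes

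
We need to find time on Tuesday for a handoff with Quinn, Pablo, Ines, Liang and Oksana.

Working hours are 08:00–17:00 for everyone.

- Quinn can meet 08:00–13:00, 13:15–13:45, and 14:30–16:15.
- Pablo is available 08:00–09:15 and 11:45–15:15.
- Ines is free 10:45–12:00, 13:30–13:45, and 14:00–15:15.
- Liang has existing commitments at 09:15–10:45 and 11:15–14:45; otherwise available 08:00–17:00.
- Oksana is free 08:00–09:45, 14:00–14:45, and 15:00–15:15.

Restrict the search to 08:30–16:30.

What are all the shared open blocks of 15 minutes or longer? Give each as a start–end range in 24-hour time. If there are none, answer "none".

15:00–15:15

Liang free within 08:00–17:00: 08:00–09:15, 10:45–11:15, 14:45–17:00.
Quinn ∩ Pablo: 08:00–09:15, 11:45–13:00, 13:15–13:45, 14:30–15:15.
Quinn ∩ Pablo ∩ Ines: 11:45–12:00, 13:30–13:45, 14:30–15:15.
Quinn ∩ Pablo ∩ Ines ∩ Liang: 14:45–15:15.
Quinn ∩ Pablo ∩ Ines ∩ Liang ∩ Oksana: 15:00–15:15.
Restricted to 08:30–16:30: 15:00–15:15.
Windows ≥ 15 min: 15:00–15:15.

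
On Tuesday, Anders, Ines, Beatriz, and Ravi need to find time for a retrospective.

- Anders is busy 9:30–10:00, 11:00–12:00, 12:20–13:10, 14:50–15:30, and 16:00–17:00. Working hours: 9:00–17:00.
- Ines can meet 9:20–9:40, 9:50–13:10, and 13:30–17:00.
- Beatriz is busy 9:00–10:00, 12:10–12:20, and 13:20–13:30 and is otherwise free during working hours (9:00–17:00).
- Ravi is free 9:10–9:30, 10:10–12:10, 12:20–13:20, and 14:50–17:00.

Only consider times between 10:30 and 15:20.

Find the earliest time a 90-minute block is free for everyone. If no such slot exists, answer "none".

none

Anders free within 09:00–17:00: 09:00–09:30, 10:00–11:00, 12:00–12:20, 13:10–14:50, 15:30–16:00.
Beatriz free within 09:00–17:00: 10:00–12:10, 12:20–13:20, 13:30–17:00.
Anders ∩ Ines: 09:20–09:30, 10:00–11:00, 12:00–12:20, 13:30–14:50, 15:30–16:00.
Anders ∩ Ines ∩ Beatriz: 10:00–11:00, 12:00–12:10, 13:30–14:50, 15:30–16:00.
Anders ∩ Ines ∩ Beatriz ∩ Ravi: 10:10–11:00, 12:00–12:10, 15:30–16:00.
Restricted to 10:30–15:20: 10:30–11:00, 12:00–12:10.
Windows ≥ 90 min: (none).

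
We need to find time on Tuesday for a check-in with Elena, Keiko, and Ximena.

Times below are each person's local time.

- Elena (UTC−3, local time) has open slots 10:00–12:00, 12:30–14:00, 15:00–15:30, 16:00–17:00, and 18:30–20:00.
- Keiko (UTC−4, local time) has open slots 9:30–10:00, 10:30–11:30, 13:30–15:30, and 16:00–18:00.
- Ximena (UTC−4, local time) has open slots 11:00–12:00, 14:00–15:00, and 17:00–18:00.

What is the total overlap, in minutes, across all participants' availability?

60 minutes

Elena → UTC: 13:00–15:00, 15:30–17:00, 18:00–18:30, 19:00–20:00, 21:30–23:00.
Keiko → UTC: 13:30–14:00, 14:30–15:30, 17:30–19:30, 20:00–22:00.
Ximena → UTC: 15:00–16:00, 18:00–19:00, 21:00–22:00.
Elena ∩ Keiko: 13:30–14:00, 14:30–15:00, 18:00–18:30, 19:00–19:30, 21:30–22:00.
Elena ∩ Keiko ∩ Ximena: 18:00–18:30, 21:30–22:00.
Total common minutes: 30 + 30 = 60.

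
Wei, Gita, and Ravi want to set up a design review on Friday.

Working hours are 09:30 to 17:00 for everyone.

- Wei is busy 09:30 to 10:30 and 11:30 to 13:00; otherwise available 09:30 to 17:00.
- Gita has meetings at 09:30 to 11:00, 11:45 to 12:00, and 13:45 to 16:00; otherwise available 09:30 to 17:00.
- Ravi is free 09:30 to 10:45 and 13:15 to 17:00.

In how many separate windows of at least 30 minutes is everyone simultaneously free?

2

Wei free within 09:30–17:00: 10:30–11:30, 13:00–17:00.
Gita free within 09:30–17:00: 11:00–11:45, 12:00–13:45, 16:00–17:00.
Wei ∩ Gita: 11:00–11:30, 13:00–13:45, 16:00–17:00.
Wei ∩ Gita ∩ Ravi: 13:15–13:45, 16:00–17:00.
Windows ≥ 30 min: 13:15–13:45, 16:00–17:00.
That's 2 windows.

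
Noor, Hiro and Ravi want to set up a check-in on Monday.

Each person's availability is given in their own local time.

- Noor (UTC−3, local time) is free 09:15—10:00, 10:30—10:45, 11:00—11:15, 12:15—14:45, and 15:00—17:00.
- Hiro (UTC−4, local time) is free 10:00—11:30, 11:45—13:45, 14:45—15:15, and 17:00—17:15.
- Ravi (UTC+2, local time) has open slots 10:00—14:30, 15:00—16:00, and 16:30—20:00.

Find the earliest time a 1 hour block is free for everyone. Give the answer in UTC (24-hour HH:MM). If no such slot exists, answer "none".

Noor → UTC: 12:15–13:00, 13:30–13:45, 14:00–14:15, 15:15–17:45, 18:00–20:00.
Hiro → UTC: 14:00–15:30, 15:45–17:45, 18:45–19:15, 21:00–21:15.
Ravi → UTC: 08:00–12:30, 13:00–14:00, 14:30–18:00.
Noor ∩ Hiro: 14:00–14:15, 15:15–15:30, 15:45–17:45, 18:45–19:15.
Noor ∩ Hiro ∩ Ravi: 15:15–15:30, 15:45–17:45.
Windows ≥ 60 min: 15:45–17:45.
Earliest such window starts at 15:45.

15:45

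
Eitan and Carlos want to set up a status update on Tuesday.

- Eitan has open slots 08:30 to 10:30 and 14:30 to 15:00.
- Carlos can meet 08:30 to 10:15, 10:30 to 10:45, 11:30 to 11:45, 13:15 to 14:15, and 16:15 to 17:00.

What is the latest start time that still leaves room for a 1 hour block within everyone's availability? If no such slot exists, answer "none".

Eitan ∩ Carlos: 08:30–10:15.
Windows ≥ 60 min: 08:30–10:15.
Latest start in the last window 08:30–10:15 is 10:15 − 60 min = 09:15.

09:15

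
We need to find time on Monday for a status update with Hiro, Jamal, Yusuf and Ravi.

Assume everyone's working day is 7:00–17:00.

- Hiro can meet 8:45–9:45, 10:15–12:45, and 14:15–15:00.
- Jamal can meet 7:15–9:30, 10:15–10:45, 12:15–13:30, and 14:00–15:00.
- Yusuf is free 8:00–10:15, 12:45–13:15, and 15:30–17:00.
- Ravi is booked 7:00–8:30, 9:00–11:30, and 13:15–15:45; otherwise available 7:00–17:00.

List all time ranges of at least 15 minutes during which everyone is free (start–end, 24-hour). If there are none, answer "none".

Ravi free within 07:00–17:00: 08:30–09:00, 11:30–13:15, 15:45–17:00.
Hiro ∩ Jamal: 08:45–09:30, 10:15–10:45, 12:15–12:45, 14:15–15:00.
Hiro ∩ Jamal ∩ Yusuf: 08:45–09:30.
Hiro ∩ Jamal ∩ Yusuf ∩ Ravi: 08:45–09:00.
Windows ≥ 15 min: 08:45–09:00.

08:45–09:00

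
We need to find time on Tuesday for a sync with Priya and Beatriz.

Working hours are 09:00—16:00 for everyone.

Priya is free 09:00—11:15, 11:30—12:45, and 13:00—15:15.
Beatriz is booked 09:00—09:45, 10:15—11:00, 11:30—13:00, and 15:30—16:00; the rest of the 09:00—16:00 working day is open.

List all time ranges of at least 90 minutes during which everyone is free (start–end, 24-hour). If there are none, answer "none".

Beatriz free within 09:00–16:00: 09:45–10:15, 11:00–11:30, 13:00–15:30.
Priya ∩ Beatriz: 09:45–10:15, 11:00–11:15, 13:00–15:15.
Windows ≥ 90 min: 13:00–15:15.

13:00–15:15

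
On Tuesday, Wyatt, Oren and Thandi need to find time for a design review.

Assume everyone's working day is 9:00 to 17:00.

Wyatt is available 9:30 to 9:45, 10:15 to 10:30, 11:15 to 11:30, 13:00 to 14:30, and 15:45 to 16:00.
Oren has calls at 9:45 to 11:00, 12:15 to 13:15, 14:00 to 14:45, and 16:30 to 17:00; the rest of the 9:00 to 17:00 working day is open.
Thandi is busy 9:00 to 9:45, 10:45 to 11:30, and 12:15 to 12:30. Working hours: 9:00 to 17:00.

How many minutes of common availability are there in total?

Oren free within 09:00–17:00: 09:00–09:45, 11:00–12:15, 13:15–14:00, 14:45–16:30.
Thandi free within 09:00–17:00: 09:45–10:45, 11:30–12:15, 12:30–17:00.
Wyatt ∩ Oren: 09:30–09:45, 11:15–11:30, 13:15–14:00, 15:45–16:00.
Wyatt ∩ Oren ∩ Thandi: 13:15–14:00, 15:45–16:00.
Total common minutes: 45 + 15 = 60.

60 minutes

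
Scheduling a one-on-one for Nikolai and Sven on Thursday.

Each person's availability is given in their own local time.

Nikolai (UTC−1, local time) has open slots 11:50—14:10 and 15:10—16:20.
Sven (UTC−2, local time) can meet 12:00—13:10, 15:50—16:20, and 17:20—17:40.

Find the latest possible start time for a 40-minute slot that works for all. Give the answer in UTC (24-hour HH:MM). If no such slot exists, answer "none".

Nikolai → UTC: 12:50–15:10, 16:10–17:20.
Sven → UTC: 14:00–15:10, 17:50–18:20, 19:20–19:40.
Nikolai ∩ Sven: 14:00–15:10.
Windows ≥ 40 min: 14:00–15:10.
Latest start in the last window 14:00–15:10 is 15:10 − 40 min = 14:30.

14:30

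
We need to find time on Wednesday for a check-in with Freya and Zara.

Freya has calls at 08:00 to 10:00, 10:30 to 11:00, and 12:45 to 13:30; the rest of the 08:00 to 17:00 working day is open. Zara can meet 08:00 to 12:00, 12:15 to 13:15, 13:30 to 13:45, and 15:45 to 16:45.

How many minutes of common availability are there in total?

Freya free within 08:00–17:00: 10:00–10:30, 11:00–12:45, 13:30–17:00.
Freya ∩ Zara: 10:00–10:30, 11:00–12:00, 12:15–12:45, 13:30–13:45, 15:45–16:45.
Total common minutes: 30 + 60 + 30 + 15 + 60 = 195.

195 minutes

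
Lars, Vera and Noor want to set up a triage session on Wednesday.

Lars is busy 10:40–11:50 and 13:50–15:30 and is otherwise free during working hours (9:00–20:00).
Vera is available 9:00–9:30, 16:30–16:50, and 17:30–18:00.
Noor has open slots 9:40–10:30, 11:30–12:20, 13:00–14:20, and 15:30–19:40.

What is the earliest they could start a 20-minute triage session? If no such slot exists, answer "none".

Lars free within 09:00–20:00: 09:00–10:40, 11:50–13:50, 15:30–20:00.
Lars ∩ Vera: 09:00–09:30, 16:30–16:50, 17:30–18:00.
Lars ∩ Vera ∩ Noor: 16:30–16:50, 17:30–18:00.
Windows ≥ 20 min: 16:30–16:50, 17:30–18:00.
Earliest such window starts at 16:30.

16:30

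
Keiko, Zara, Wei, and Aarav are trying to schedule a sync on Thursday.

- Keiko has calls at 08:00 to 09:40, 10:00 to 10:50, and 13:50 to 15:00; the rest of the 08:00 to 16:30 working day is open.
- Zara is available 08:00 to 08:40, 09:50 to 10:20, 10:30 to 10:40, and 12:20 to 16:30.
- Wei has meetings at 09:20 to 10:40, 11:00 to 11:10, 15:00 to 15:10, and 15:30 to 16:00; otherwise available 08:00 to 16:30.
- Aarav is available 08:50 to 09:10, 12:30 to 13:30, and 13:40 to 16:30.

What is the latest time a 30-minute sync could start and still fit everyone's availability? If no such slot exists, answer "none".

Keiko free within 08:00–16:30: 09:40–10:00, 10:50–13:50, 15:00–16:30.
Wei free within 08:00–16:30: 08:00–09:20, 10:40–11:00, 11:10–15:00, 15:10–15:30, 16:00–16:30.
Keiko ∩ Zara: 09:50–10:00, 12:20–13:50, 15:00–16:30.
Keiko ∩ Zara ∩ Wei: 12:20–13:50, 15:10–15:30, 16:00–16:30.
Keiko ∩ Zara ∩ Wei ∩ Aarav: 12:30–13:30, 13:40–13:50, 15:10–15:30, 16:00–16:30.
Windows ≥ 30 min: 12:30–13:30, 16:00–16:30.
Latest start in the last window 16:00–16:30 is 16:30 − 30 min = 16:00.

16:00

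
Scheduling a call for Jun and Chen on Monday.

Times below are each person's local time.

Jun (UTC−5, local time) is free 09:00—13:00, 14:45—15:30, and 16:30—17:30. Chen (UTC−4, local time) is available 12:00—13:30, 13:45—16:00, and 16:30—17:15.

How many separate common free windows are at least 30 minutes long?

Jun → UTC: 14:00–18:00, 19:45–20:30, 21:30–22:30.
Chen → UTC: 16:00–17:30, 17:45–20:00, 20:30–21:15.
Jun ∩ Chen: 16:00–17:30, 17:45–18:00, 19:45–20:00.
Windows ≥ 30 min: 16:00–17:30.
That's 1 window.

1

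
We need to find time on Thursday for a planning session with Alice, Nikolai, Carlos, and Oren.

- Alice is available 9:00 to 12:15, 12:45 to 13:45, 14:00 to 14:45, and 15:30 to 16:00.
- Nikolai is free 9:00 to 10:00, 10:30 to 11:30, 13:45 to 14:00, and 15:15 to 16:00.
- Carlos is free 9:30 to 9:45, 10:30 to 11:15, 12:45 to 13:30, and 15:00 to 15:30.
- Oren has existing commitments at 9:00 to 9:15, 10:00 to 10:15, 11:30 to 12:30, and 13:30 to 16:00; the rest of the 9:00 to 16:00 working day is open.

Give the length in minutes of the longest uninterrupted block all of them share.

Oren free within 09:00–16:00: 09:15–10:00, 10:15–11:30, 12:30–13:30.
Alice ∩ Nikolai: 09:00–10:00, 10:30–11:30, 15:30–16:00.
Alice ∩ Nikolai ∩ Carlos: 09:30–09:45, 10:30–11:15.
Alice ∩ Nikolai ∩ Carlos ∩ Oren: 09:30–09:45, 10:30–11:15.
Common window lengths: 15, 45 min; longest is 45.

45 minutes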